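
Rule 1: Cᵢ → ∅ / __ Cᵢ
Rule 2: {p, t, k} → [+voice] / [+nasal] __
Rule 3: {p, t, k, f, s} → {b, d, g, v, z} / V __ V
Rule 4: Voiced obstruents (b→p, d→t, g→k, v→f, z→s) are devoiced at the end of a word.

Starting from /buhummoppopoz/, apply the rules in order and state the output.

buhumobobos

Rule 1 (degemination): /mm/ is a geminate; the first /m/ deletes. /pp/ is a geminate; the first /p/ deletes. /buhummoppopoz/ → buhumopopoz.
Rule 2 (post-nasal voicing): no segment meets the environment; /buhumopopoz/ is unchanged.
Rule 3 (intervocalic voicing): /p/ is a voiceless obstruent between vowels /o/ and /o/, so it voices to [b]. /p/ is a voiceless obstruent between vowels /o/ and /o/, so it voices to [b]. /buhumopopoz/ → buhumoboboz.
Rule 4 (final devoicing): /z/ is a voiced obstruent in word-final position, so it devoices to [s]. /buhumoboboz/ → buhumobobos.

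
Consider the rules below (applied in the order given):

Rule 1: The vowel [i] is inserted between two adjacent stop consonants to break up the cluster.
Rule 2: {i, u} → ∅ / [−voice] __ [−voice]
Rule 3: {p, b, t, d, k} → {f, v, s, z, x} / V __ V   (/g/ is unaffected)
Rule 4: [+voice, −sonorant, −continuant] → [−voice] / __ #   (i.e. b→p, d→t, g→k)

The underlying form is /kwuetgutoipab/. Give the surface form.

Rule 1 (stop-cluster i-epenthesis): /t/ and /g/ form a stop–stop cluster, so [i] is inserted between them. /kwuetgutoipab/ → kwuetigutoipab.
Rule 2 (high vowel syncope): no segment meets the environment; /kwuetigutoipab/ is unchanged.
Rule 3 (intervocalic spirantization): /t/ is a stop between vowels /e/ and /i/, so it spirantizes to the fricative [s]. /t/ is a stop between vowels /u/ and /o/, so it spirantizes to the fricative [s]. /p/ is a stop between vowels /i/ and /a/, so it spirantizes to the fricative [f]. /kwuetigutoipab/ → kwuesigusoifab.
Rule 4 (final devoicing): /b/ is a voiced stop in word-final position, so it devoices to [p]. /kwuesigusoifab/ → kwuesigusoifap.

kwuesigusoifap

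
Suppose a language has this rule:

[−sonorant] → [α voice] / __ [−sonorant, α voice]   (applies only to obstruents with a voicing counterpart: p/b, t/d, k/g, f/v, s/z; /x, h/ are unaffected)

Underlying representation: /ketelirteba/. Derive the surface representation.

No segment of /ketelirteba/ meets the structural description of the rule, so the form surfaces unchanged.

ketelirteba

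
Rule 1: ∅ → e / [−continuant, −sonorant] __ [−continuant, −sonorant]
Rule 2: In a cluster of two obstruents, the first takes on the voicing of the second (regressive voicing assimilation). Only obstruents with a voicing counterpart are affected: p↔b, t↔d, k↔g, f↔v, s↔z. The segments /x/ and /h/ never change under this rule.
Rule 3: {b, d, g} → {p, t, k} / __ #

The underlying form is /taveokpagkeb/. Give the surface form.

taveokepagekep

Rule 1 (stop-cluster e-epenthesis): /k/ and /p/ form a stop–stop cluster, so [e] is inserted between them. /g/ and /k/ form a stop–stop cluster, so [e] is inserted between them. /taveokpagkeb/ → taveokepagekeb.
Rule 2 (regressive voicing assimilation): no segment meets the environment; /taveokepagekeb/ is unchanged.
Rule 3 (final devoicing): /b/ is a voiced stop in word-final position, so it devoices to [p]. /taveokepagekeb/ → taveokepagekep.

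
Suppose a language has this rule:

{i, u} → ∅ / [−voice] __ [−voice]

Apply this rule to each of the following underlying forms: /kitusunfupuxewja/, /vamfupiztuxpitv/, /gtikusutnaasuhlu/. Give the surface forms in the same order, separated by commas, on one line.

/kitusunfupuxewja/: /i/ is a high vowel flanked by voiceless consonants /k/ and /t/, so it deletes. /u/ is a high vowel flanked by voiceless consonants /t/ and /s/, so it deletes. /u/ is a high vowel flanked by voiceless consonants /f/ and /p/, so it deletes. /u/ is a high vowel flanked by voiceless consonants /p/ and /x/, so it deletes. → [ktsunfpxewja].
/vamfupiztuxpitv/: /u/ is a high vowel flanked by voiceless consonants /f/ and /p/, so it deletes. /u/ is a high vowel flanked by voiceless consonants /t/ and /x/, so it deletes. /i/ is a high vowel flanked by voiceless consonants /p/ and /t/, so it deletes. → [vamfpiztxptv].
/gtikusutnaasuhlu/: /i/ is a high vowel flanked by voiceless consonants /t/ and /k/, so it deletes. /u/ is a high vowel flanked by voiceless consonants /k/ and /s/, so it deletes. /u/ is a high vowel flanked by voiceless consonants /s/ and /t/, so it deletes. /u/ is a high vowel flanked by voiceless consonants /s/ and /h/, so it deletes. → [gtkstnaashlu].

ktsunfpxewja, vamfpiztxptv, gtkstnaashlu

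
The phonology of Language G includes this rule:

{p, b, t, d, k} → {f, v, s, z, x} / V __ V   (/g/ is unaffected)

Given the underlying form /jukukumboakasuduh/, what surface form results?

juxuxumboaxasuzuh

/k/ is a stop between vowels /u/ and /u/, so it spirantizes to the fricative [x].
/k/ is a stop between vowels /u/ and /u/, so it spirantizes to the fricative [x].
/k/ is a stop between vowels /a/ and /a/, so it spirantizes to the fricative [x].
/d/ is a stop between vowels /u/ and /u/, so it spirantizes to the fricative [z].
Surface form: [juxuxumboaxasuzuh].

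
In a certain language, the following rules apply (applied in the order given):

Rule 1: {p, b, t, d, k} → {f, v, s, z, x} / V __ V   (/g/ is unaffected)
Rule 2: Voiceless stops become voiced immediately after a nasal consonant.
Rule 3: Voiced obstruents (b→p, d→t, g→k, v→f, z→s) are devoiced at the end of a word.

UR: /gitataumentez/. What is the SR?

Rule 1 (intervocalic spirantization): /t/ is a stop between vowels /i/ and /a/, so it spirantizes to the fricative [s]. /t/ is a stop between vowels /a/ and /a/, so it spirantizes to the fricative [s]. /gitataumentez/ → gisasaumentez.
Rule 2 (post-nasal voicing): /t/ is a voiceless stop immediately after the nasal /n/, so it voices to [d]. /gisasaumentez/ → gisasaumendez.
Rule 3 (final devoicing): /z/ is a voiced obstruent in word-final position, so it devoices to [s]. /gisasaumendez/ → gisasaumendes.

gisasaumendes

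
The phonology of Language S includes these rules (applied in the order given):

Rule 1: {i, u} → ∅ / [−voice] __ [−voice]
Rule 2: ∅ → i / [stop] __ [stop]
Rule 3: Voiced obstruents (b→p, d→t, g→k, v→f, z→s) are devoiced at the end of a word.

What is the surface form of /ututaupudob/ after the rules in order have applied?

Rule 1 (high vowel syncope): /u/ is a high vowel flanked by voiceless consonants /t/ and /t/, so it deletes. /ututaupudob/ → uttaupudob.
Rule 2 (stop-cluster i-epenthesis): /t/ and /t/ form a stop–stop cluster, so [i] is inserted between them. /uttaupudob/ → utitaupudob.
Rule 3 (final devoicing): /b/ is a voiced obstruent in word-final position, so it devoices to [p]. /utitaupudob/ → utitaupudop.

utitaupudop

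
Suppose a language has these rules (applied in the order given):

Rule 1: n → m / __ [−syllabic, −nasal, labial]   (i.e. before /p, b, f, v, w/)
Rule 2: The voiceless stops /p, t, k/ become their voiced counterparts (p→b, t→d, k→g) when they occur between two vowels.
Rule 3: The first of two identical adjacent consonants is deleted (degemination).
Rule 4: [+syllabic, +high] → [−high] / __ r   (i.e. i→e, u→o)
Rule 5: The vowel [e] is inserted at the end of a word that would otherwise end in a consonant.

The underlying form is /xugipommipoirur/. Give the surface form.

xugibomiboerore

Rule 1 (nasal place assimilation): no segment meets the environment; /xugipommipoirur/ is unchanged.
Rule 2 (intervocalic voicing): /p/ is a voiceless stop between vowels /i/ and /o/, so it voices to [b]. /p/ is a voiceless stop between vowels /i/ and /o/, so it voices to [b]. /xugipommipoirur/ → xugibommiboirur.
Rule 3 (degemination): /mm/ is a geminate; the first /m/ deletes. /xugibommiboirur/ → xugibomiboirur.
Rule 4 (pre-rhotic lowering): /i/ is a high vowel immediately before /r/, so it lowers to [e]. /u/ is a high vowel immediately before /r/, so it lowers to [o]. /xugibomiboirur/ → xugibomiboeror.
Rule 5 (final e-epenthesis): the form ends in the consonant /r/, so [e] is inserted word-finally. /xugibomiboeror/ → xugibomiboerore.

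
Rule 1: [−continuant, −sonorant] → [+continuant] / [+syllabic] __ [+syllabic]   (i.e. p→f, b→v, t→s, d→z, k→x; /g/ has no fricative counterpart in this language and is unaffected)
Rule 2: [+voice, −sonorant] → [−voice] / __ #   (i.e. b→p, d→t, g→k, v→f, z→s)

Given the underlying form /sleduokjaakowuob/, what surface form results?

slezuokjaaxowuop

Rule 1 (intervocalic spirantization): /d/ is a stop between vowels /e/ and /u/, so it spirantizes to the fricative [z]. /k/ is a stop between vowels /a/ and /o/, so it spirantizes to the fricative [x]. /sleduokjaakowuob/ → slezuokjaaxowuob.
Rule 2 (final devoicing): /b/ is a voiced obstruent in word-final position, so it devoices to [p]. /slezuokjaaxowuob/ → slezuokjaaxowuop.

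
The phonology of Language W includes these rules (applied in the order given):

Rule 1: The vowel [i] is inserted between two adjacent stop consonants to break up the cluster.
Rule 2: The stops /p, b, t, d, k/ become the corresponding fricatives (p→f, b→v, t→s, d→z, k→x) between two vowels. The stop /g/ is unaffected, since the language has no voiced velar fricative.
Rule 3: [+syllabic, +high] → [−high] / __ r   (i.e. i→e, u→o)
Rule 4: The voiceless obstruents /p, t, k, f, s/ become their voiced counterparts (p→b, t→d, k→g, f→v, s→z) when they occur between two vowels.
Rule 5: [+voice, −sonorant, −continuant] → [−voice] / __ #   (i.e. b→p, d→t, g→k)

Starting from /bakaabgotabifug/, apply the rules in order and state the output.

Rule 1 (stop-cluster i-epenthesis): /b/ and /g/ form a stop–stop cluster, so [i] is inserted between them. /bakaabgotabifug/ → bakaabigotabifug.
Rule 2 (intervocalic spirantization): /k/ is a stop between vowels /a/ and /a/, so it spirantizes to the fricative [x]. /b/ is a stop between vowels /a/ and /i/, so it spirantizes to the fricative [v]. /t/ is a stop between vowels /o/ and /a/, so it spirantizes to the fricative [s]. /b/ is a stop between vowels /a/ and /i/, so it spirantizes to the fricative [v]. /bakaabigotabifug/ → baxaavigosavifug.
Rule 3 (pre-rhotic lowering): no segment meets the environment; /baxaavigosavifug/ is unchanged.
Rule 4 (intervocalic voicing): /s/ is a voiceless obstruent between vowels /o/ and /a/, so it voices to [z]. /f/ is a voiceless obstruent between vowels /i/ and /u/, so it voices to [v]. /baxaavigosavifug/ → baxaavigozavivug.
Rule 5 (final devoicing): /g/ is a voiced stop in word-final position, so it devoices to [k]. /baxaavigozavivug/ → baxaavigozavivuk.

baxaavigozavivuk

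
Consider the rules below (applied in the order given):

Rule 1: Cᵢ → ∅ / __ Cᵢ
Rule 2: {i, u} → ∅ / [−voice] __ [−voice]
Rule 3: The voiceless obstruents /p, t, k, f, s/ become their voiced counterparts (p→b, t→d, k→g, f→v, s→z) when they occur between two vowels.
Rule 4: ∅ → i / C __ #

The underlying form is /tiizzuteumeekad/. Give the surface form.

Rule 1 (degemination): /zz/ is a geminate; the first /z/ deletes. /tiizzuteumeekad/ → tiizuteumeekad.
Rule 2 (high vowel syncope): no segment meets the environment; /tiizuteumeekad/ is unchanged.
Rule 3 (intervocalic voicing): /t/ is a voiceless obstruent between vowels /u/ and /e/, so it voices to [d]. /k/ is a voiceless obstruent between vowels /e/ and /a/, so it voices to [g]. /tiizuteumeekad/ → tiizudeumeegad.
Rule 4 (final i-epenthesis): the form ends in the consonant /d/, so [i] is inserted word-finally. /tiizudeumeegad/ → tiizudeumeegadi.

tiizudeumeegadi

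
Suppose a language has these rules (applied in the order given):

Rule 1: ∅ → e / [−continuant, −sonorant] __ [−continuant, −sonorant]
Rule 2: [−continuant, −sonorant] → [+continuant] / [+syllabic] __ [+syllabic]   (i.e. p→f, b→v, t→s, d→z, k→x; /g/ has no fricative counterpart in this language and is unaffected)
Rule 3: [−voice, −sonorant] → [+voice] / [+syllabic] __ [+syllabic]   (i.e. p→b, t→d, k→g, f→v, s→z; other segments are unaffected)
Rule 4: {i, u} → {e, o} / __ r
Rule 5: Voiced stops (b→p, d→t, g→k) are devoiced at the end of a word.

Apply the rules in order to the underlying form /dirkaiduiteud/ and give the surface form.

derkaizuizeut

Rule 1 (stop-cluster e-epenthesis): no segment meets the environment; /dirkaiduiteud/ is unchanged.
Rule 2 (intervocalic spirantization): /d/ is a stop between vowels /i/ and /u/, so it spirantizes to the fricative [z]. /t/ is a stop between vowels /i/ and /e/, so it spirantizes to the fricative [s]. /dirkaiduiteud/ → dirkaizuiseud.
Rule 3 (intervocalic voicing): /s/ is a voiceless obstruent between vowels /i/ and /e/, so it voices to [z]. /dirkaizuiseud/ → dirkaizuizeud.
Rule 4 (pre-rhotic lowering): /i/ is a high vowel immediately before /r/, so it lowers to [e]. /dirkaizuizeud/ → derkaizuizeud.
Rule 5 (final devoicing): /d/ is a voiced stop in word-final position, so it devoices to [t]. /derkaizuizeud/ → derkaizuizeut.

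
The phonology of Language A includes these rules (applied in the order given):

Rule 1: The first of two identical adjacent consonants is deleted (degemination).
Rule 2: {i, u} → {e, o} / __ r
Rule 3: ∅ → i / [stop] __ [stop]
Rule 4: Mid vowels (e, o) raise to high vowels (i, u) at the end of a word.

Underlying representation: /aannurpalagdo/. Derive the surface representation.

aanorpalagidu

Rule 1 (degemination): /nn/ is a geminate; the first /n/ deletes. /aannurpalagdo/ → aanurpalagdo.
Rule 2 (pre-rhotic lowering): /u/ is a high vowel immediately before /r/, so it lowers to [o]. /aanurpalagdo/ → aanorpalagdo.
Rule 3 (stop-cluster i-epenthesis): /g/ and /d/ form a stop–stop cluster, so [i] is inserted between them. /aanorpalagdo/ → aanorpalagido.
Rule 4 (final vowel raising): /o/ is a mid vowel in word-final position, so it raises to [u]. /aanorpalagido/ → aanorpalagidu.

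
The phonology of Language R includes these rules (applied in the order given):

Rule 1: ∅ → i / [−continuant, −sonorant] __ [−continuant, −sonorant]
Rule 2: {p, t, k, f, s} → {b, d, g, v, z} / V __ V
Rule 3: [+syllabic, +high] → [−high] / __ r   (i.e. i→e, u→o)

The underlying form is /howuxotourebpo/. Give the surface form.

howuxodoorebibo

Rule 1 (stop-cluster i-epenthesis): /b/ and /p/ form a stop–stop cluster, so [i] is inserted between them. /howuxotourebpo/ → howuxotourebipo.
Rule 2 (intervocalic voicing): /t/ is a voiceless obstruent between vowels /o/ and /o/, so it voices to [d]. /p/ is a voiceless obstruent between vowels /i/ and /o/, so it voices to [b]. /howuxotourebipo/ → howuxodourebibo.
Rule 3 (pre-rhotic lowering): /u/ is a high vowel immediately before /r/, so it lowers to [o]. /howuxodourebibo/ → howuxodoorebibo.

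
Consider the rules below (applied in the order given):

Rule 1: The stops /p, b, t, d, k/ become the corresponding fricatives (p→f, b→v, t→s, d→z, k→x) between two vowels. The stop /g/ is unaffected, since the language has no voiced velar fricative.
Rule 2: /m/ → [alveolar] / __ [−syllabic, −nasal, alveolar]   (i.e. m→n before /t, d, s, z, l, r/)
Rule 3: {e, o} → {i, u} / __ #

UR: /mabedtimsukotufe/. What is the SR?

mavedtinsuxosufi

Rule 1 (intervocalic spirantization): /b/ is a stop between vowels /a/ and /e/, so it spirantizes to the fricative [v]. /k/ is a stop between vowels /u/ and /o/, so it spirantizes to the fricative [x]. /t/ is a stop between vowels /o/ and /u/, so it spirantizes to the fricative [s]. /mabedtimsukotufe/ → mavedtimsuxosufe.
Rule 2 (nasal place assimilation): /m/ precedes the alveolar consonant /s/, so it assimilates in place to [n]. /mavedtimsuxosufe/ → mavedtinsuxosufe.
Rule 3 (final vowel raising): /e/ is a mid vowel in word-final position, so it raises to [i]. /mavedtinsuxosufe/ → mavedtinsuxosufi.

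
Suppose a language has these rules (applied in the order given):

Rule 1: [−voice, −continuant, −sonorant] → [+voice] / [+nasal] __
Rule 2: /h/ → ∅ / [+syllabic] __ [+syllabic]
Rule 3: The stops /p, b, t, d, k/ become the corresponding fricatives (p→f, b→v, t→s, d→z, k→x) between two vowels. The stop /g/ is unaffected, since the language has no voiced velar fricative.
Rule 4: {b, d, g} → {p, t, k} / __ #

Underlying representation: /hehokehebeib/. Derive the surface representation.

Rule 1 (post-nasal voicing): no segment meets the environment; /hehokehebeib/ is unchanged.
Rule 2 (intervocalic h-deletion): /h/ occurs between vowels /e/ and /o/, so it deletes. /h/ occurs between vowels /e/ and /e/, so it deletes. /hehokehebeib/ → heokeebeib.
Rule 3 (intervocalic spirantization): /k/ is a stop between vowels /o/ and /e/, so it spirantizes to the fricative [x]. /b/ is a stop between vowels /e/ and /e/, so it spirantizes to the fricative [v]. /heokeebeib/ → heoxeeveib.
Rule 4 (final devoicing): /b/ is a voiced stop in word-final position, so it devoices to [p]. /heoxeeveib/ → heoxeeveip.

heoxeeveip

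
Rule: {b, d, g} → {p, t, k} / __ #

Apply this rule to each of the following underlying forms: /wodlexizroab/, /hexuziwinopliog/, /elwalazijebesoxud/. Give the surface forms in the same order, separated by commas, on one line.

wodlexizroap, hexuziwinopliok, elwalazijebesoxut

/wodlexizroab/: /b/ is a voiced stop in word-final position, so it devoices to [p]. → [wodlexizroap].
/hexuziwinopliog/: /g/ is a voiced stop in word-final position, so it devoices to [k]. → [hexuziwinopliok].
/elwalazijebesoxud/: /d/ is a voiced stop in word-final position, so it devoices to [t]. → [elwalazijebesoxut].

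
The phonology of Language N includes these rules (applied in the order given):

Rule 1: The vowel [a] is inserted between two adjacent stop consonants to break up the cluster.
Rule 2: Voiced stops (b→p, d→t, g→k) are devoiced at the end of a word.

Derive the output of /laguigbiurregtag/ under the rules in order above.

Rule 1 (stop-cluster a-epenthesis): /g/ and /b/ form a stop–stop cluster, so [a] is inserted between them. /g/ and /t/ form a stop–stop cluster, so [a] is inserted between them. /laguigbiurregtag/ → laguigabiurregatag.
Rule 2 (final devoicing): /g/ is a voiced stop in word-final position, so it devoices to [k]. /laguigabiurregatag/ → laguigabiurregatak.

laguigabiurregatak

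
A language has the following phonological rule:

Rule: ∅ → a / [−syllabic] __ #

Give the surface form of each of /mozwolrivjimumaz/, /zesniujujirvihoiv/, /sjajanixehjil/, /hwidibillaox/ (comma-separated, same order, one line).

mozwolrivjimumaza, zesniujujirvihoiva, sjajanixehjila, hwidibillaoxa

/mozwolrivjimumaz/: the form ends in the consonant /z/, so [a] is inserted word-finally. → [mozwolrivjimumaza].
/zesniujujirvihoiv/: the form ends in the consonant /v/, so [a] is inserted word-finally. → [zesniujujirvihoiva].
/sjajanixehjil/: the form ends in the consonant /l/, so [a] is inserted word-finally. → [sjajanixehjila].
/hwidibillaox/: the form ends in the consonant /x/, so [a] is inserted word-finally. → [hwidibillaoxa].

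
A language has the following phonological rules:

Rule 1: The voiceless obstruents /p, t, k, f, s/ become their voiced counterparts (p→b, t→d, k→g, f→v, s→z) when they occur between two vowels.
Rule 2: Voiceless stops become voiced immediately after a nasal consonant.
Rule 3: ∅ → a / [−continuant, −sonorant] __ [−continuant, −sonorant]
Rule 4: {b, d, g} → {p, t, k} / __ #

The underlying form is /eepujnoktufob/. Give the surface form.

Rule 1 (intervocalic voicing): /p/ is a voiceless obstruent between vowels /e/ and /u/, so it voices to [b]. /f/ is a voiceless obstruent between vowels /u/ and /o/, so it voices to [v]. /eepujnoktufob/ → eebujnoktuvob.
Rule 2 (post-nasal voicing): no segment meets the environment; /eebujnoktuvob/ is unchanged.
Rule 3 (stop-cluster a-epenthesis): /k/ and /t/ form a stop–stop cluster, so [a] is inserted between them. /eebujnoktuvob/ → eebujnokatuvob.
Rule 4 (final devoicing): /b/ is a voiced stop in word-final position, so it devoices to [p]. /eebujnokatuvob/ → eebujnokatuvop.

eebujnokatuvop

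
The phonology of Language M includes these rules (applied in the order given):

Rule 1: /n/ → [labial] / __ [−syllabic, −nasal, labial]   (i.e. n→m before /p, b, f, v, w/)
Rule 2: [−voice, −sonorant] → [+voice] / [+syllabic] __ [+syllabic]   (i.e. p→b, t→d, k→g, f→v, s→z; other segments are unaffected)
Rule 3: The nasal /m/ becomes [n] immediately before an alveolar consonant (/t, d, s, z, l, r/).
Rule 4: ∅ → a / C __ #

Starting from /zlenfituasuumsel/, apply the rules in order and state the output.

zlemfiduazuunsela

Rule 1 (nasal place assimilation): /n/ precedes the labial consonant /f/, so it assimilates in place to [m]. /zlenfituasuumsel/ → zlemfituasuumsel.
Rule 2 (intervocalic voicing): /t/ is a voiceless obstruent between vowels /i/ and /u/, so it voices to [d]. /s/ is a voiceless obstruent between vowels /a/ and /u/, so it voices to [z]. /zlemfituasuumsel/ → zlemfiduazuumsel.
Rule 3 (nasal place assimilation): /m/ precedes the alveolar consonant /s/, so it assimilates in place to [n]. /zlemfiduazuumsel/ → zlemfiduazuunsel.
Rule 4 (final a-epenthesis): the form ends in the consonant /l/, so [a] is inserted word-finally. /zlemfiduazuunsel/ → zlemfiduazuunsela.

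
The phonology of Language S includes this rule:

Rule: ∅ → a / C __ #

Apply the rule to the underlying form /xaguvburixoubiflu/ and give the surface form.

No segment of /xaguvburixoubiflu/ meets the structural description of the rule, so the form surfaces unchanged.

xaguvburixoubiflu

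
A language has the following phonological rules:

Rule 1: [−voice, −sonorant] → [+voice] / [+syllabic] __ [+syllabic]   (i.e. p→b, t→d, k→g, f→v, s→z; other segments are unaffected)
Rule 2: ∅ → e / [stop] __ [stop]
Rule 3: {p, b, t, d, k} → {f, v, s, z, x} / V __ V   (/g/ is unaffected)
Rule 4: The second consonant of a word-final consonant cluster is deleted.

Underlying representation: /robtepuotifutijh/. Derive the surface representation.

Rule 1 (intervocalic voicing): /p/ is a voiceless obstruent between vowels /e/ and /u/, so it voices to [b]. /t/ is a voiceless obstruent between vowels /o/ and /i/, so it voices to [d]. /f/ is a voiceless obstruent between vowels /i/ and /u/, so it voices to [v]. /t/ is a voiceless obstruent between vowels /u/ and /i/, so it voices to [d]. /robtepuotifutijh/ → robtebuodivudijh.
Rule 2 (stop-cluster e-epenthesis): /b/ and /t/ form a stop–stop cluster, so [e] is inserted between them. /robtebuodivudijh/ → robetebuodivudijh.
Rule 3 (intervocalic spirantization): /b/ is a stop between vowels /o/ and /e/, so it spirantizes to the fricative [v]. /t/ is a stop between vowels /e/ and /e/, so it spirantizes to the fricative [s]. /b/ is a stop between vowels /e/ and /u/, so it spirantizes to the fricative [v]. /d/ is a stop between vowels /o/ and /i/, so it spirantizes to the fricative [z]. /d/ is a stop between vowels /u/ and /i/, so it spirantizes to the fricative [z]. /robetebuodivudijh/ → rovesevuozivuzijh.
Rule 4 (final cluster simplification): /h/ is the second consonant of a word-final cluster /jh/, so it deletes. /rovesevuozivuzijh/ → rovesevuozivuzij.

rovesevuozivuzij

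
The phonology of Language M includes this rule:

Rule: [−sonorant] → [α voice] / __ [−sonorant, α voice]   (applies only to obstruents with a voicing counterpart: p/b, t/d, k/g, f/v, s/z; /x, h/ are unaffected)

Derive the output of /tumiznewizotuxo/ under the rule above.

tumiznewizotuxo

No segment of /tumiznewizotuxo/ meets the structural description of the rule, so the form surfaces unchanged.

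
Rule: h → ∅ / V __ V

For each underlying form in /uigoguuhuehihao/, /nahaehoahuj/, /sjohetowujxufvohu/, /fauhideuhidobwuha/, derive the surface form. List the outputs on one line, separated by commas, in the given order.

uigoguuueiao, naaeoauj, sjoetowujxufvou, fauideuidobwua

/uigoguuhuehihao/: /h/ occurs between vowels /u/ and /u/, so it deletes. /h/ occurs between vowels /e/ and /i/, so it deletes. /h/ occurs between vowels /i/ and /a/, so it deletes. → [uigoguuueiao].
/nahaehoahuj/: /h/ occurs between vowels /a/ and /a/, so it deletes. /h/ occurs between vowels /e/ and /o/, so it deletes. /h/ occurs between vowels /a/ and /u/, so it deletes. → [naaeoauj].
/sjohetowujxufvohu/: /h/ occurs between vowels /o/ and /e/, so it deletes. /h/ occurs between vowels /o/ and /u/, so it deletes. → [sjoetowujxufvou].
/fauhideuhidobwuha/: /h/ occurs between vowels /u/ and /i/, so it deletes. /h/ occurs between vowels /u/ and /i/, so it deletes. /h/ occurs between vowels /u/ and /a/, so it deletes. → [fauideuidobwua].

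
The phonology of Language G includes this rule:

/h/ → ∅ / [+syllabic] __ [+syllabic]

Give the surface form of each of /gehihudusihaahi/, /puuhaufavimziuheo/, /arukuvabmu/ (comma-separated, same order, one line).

geiudusiaai, puuaufavimziueo, arukuvabmu

/gehihudusihaahi/: /h/ occurs between vowels /e/ and /i/, so it deletes. /h/ occurs between vowels /i/ and /u/, so it deletes. /h/ occurs between vowels /i/ and /a/, so it deletes. /h/ occurs between vowels /a/ and /i/, so it deletes. → [geiudusiaai].
/puuhaufavimziuheo/: /h/ occurs between vowels /u/ and /a/, so it deletes. /h/ occurs between vowels /u/ and /e/, so it deletes. → [puuaufavimziueo].
/arukuvabmu/: the rule's environment is not met; surfaces unchanged as [arukuvabmu].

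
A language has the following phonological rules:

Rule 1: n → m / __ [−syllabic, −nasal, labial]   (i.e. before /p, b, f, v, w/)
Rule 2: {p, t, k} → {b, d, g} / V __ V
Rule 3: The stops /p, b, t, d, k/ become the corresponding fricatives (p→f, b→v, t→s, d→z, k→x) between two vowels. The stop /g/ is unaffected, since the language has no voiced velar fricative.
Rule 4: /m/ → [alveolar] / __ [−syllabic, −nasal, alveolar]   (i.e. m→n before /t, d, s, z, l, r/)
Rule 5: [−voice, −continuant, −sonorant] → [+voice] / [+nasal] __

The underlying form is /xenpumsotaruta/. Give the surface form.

xembunsozaruza

Rule 1 (nasal place assimilation): /n/ precedes the labial consonant /p/, so it assimilates in place to [m]. /xenpumsotaruta/ → xempumsotaruta.
Rule 2 (intervocalic voicing): /t/ is a voiceless stop between vowels /o/ and /a/, so it voices to [d]. /t/ is a voiceless stop between vowels /u/ and /a/, so it voices to [d]. /xempumsotaruta/ → xempumsodaruda.
Rule 3 (intervocalic spirantization): /d/ is a stop between vowels /o/ and /a/, so it spirantizes to the fricative [z]. /d/ is a stop between vowels /u/ and /a/, so it spirantizes to the fricative [z]. /xempumsodaruda/ → xempumsozaruza.
Rule 4 (nasal place assimilation): /m/ precedes the alveolar consonant /s/, so it assimilates in place to [n]. /xempumsozaruza/ → xempunsozaruza.
Rule 5 (post-nasal voicing): /p/ is a voiceless stop immediately after the nasal /m/, so it voices to [b]. /xempunsozaruza/ → xembunsozaruza.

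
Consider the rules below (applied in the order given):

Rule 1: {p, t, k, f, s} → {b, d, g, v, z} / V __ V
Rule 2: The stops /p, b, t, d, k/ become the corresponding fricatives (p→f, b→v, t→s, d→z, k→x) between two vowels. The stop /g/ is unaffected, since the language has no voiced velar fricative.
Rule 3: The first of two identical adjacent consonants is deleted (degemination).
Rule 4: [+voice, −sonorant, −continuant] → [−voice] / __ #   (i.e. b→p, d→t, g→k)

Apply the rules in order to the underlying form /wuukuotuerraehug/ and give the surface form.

Rule 1 (intervocalic voicing): /k/ is a voiceless obstruent between vowels /u/ and /u/, so it voices to [g]. /t/ is a voiceless obstruent between vowels /o/ and /u/, so it voices to [d]. /wuukuotuerraehug/ → wuuguoduerraehug.
Rule 2 (intervocalic spirantization): /d/ is a stop between vowels /o/ and /u/, so it spirantizes to the fricative [z]. /wuuguoduerraehug/ → wuuguozuerraehug.
Rule 3 (degemination): /rr/ is a geminate; the first /r/ deletes. /wuuguozuerraehug/ → wuuguozueraehug.
Rule 4 (final devoicing): /g/ is a voiced stop in word-final position, so it devoices to [k]. /wuuguozueraehug/ → wuuguozueraehuk.

wuuguozueraehuk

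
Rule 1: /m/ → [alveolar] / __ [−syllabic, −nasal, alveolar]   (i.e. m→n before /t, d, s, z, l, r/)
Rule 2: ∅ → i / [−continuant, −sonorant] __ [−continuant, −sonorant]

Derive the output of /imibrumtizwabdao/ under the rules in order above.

Rule 1 (nasal place assimilation): /m/ precedes the alveolar consonant /t/, so it assimilates in place to [n]. /imibrumtizwabdao/ → imibruntizwabdao.
Rule 2 (stop-cluster i-epenthesis): /b/ and /d/ form a stop–stop cluster, so [i] is inserted between them. /imibruntizwabdao/ → imibruntizwabidao.

imibruntizwabidao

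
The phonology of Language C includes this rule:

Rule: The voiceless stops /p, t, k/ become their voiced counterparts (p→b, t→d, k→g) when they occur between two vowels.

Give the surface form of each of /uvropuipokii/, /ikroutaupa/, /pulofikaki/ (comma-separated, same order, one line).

uvrobuibogii, ikroudauba, pulofigagi

/uvropuipokii/: /p/ is a voiceless stop between vowels /o/ and /u/, so it voices to [b]. /p/ is a voiceless stop between vowels /i/ and /o/, so it voices to [b]. /k/ is a voiceless stop between vowels /o/ and /i/, so it voices to [g]. → [uvrobuibogii].
/ikroutaupa/: /t/ is a voiceless stop between vowels /u/ and /a/, so it voices to [d]. /p/ is a voiceless stop between vowels /u/ and /a/, so it voices to [b]. → [ikroudauba].
/pulofikaki/: /k/ is a voiceless stop between vowels /i/ and /a/, so it voices to [g]. /k/ is a voiceless stop between vowels /a/ and /i/, so it voices to [g]. → [pulofigagi].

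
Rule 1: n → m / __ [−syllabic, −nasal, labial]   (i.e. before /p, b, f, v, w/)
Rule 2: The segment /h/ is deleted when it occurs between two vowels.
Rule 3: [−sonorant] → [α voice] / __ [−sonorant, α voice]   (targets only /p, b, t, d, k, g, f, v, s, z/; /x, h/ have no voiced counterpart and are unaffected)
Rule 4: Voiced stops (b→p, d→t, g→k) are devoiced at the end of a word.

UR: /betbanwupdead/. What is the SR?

Rule 1 (nasal place assimilation): /n/ precedes the labial consonant /w/, so it assimilates in place to [m]. /betbanwupdead/ → betbamwupdead.
Rule 2 (intervocalic h-deletion): no segment meets the environment; /betbamwupdead/ is unchanged.
Rule 3 (regressive voicing assimilation): /t/ precedes the voiced obstruent /b/, so it voices to [d] by assimilation. /p/ precedes the voiced obstruent /d/, so it voices to [b] by assimilation. /betbamwupdead/ → bedbamwubdead.
Rule 4 (final devoicing): /d/ is a voiced stop in word-final position, so it devoices to [t]. /bedbamwubdead/ → bedbamwubdeat.

bedbamwubdeat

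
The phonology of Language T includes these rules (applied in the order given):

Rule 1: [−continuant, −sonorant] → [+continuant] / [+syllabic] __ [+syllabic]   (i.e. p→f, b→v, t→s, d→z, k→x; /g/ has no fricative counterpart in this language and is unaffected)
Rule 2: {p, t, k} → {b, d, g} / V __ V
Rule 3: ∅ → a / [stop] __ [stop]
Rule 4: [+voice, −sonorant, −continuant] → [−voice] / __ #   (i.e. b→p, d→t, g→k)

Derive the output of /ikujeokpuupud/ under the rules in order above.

Rule 1 (intervocalic spirantization): /k/ is a stop between vowels /i/ and /u/, so it spirantizes to the fricative [x]. /p/ is a stop between vowels /u/ and /u/, so it spirantizes to the fricative [f]. /ikujeokpuupud/ → ixujeokpuufud.
Rule 2 (intervocalic voicing): no segment meets the environment; /ixujeokpuufud/ is unchanged.
Rule 3 (stop-cluster a-epenthesis): /k/ and /p/ form a stop–stop cluster, so [a] is inserted between them. /ixujeokpuufud/ → ixujeokapuufud.
Rule 4 (final devoicing): /d/ is a voiced stop in word-final position, so it devoices to [t]. /ixujeokapuufud/ → ixujeokapuufut.

ixujeokapuufut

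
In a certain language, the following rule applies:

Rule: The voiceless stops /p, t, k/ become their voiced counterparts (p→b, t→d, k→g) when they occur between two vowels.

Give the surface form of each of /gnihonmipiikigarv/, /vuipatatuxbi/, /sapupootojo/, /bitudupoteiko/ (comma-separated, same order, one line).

gnihonmibiigigarv, vuibadaduxbi, sabuboodojo, bidudubodeigo

/gnihonmipiikigarv/: /p/ is a voiceless stop between vowels /i/ and /i/, so it voices to [b]. /k/ is a voiceless stop between vowels /i/ and /i/, so it voices to [g]. → [gnihonmibiigigarv].
/vuipatatuxbi/: /p/ is a voiceless stop between vowels /i/ and /a/, so it voices to [b]. /t/ is a voiceless stop between vowels /a/ and /a/, so it voices to [d]. /t/ is a voiceless stop between vowels /a/ and /u/, so it voices to [d]. → [vuibadaduxbi].
/sapupootojo/: /p/ is a voiceless stop between vowels /a/ and /u/, so it voices to [b]. /p/ is a voiceless stop between vowels /u/ and /o/, so it voices to [b]. /t/ is a voiceless stop between vowels /o/ and /o/, so it voices to [d]. → [sabuboodojo].
/bitudupoteiko/: /t/ is a voiceless stop between vowels /i/ and /u/, so it voices to [d]. /p/ is a voiceless stop between vowels /u/ and /o/, so it voices to [b]. /t/ is a voiceless stop between vowels /o/ and /e/, so it voices to [d]. /k/ is a voiceless stop between vowels /i/ and /o/, so it voices to [g]. → [bidudubodeigo].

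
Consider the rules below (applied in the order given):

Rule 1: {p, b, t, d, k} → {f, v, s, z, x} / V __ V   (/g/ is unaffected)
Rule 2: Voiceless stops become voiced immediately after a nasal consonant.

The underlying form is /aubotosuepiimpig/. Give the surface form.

auvososuefiimbig

Rule 1 (intervocalic spirantization): /b/ is a stop between vowels /u/ and /o/, so it spirantizes to the fricative [v]. /t/ is a stop between vowels /o/ and /o/, so it spirantizes to the fricative [s]. /p/ is a stop between vowels /e/ and /i/, so it spirantizes to the fricative [f]. /aubotosuepiimpig/ → auvososuefiimpig.
Rule 2 (post-nasal voicing): /p/ is a voiceless stop immediately after the nasal /m/, so it voices to [b]. /auvososuefiimpig/ → auvososuefiimbig.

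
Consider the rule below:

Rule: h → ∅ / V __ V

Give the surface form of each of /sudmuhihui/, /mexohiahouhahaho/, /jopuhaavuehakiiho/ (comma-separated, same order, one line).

/sudmuhihui/: /h/ occurs between vowels /u/ and /i/, so it deletes. /h/ occurs between vowels /i/ and /u/, so it deletes. → [sudmuiui].
/mexohiahouhahaho/: /h/ occurs between vowels /o/ and /i/, so it deletes. /h/ occurs between vowels /a/ and /o/, so it deletes. /h/ occurs between vowels /u/ and /a/, so it deletes. /h/ occurs between vowels /a/ and /a/, so it deletes. /h/ occurs between vowels /a/ and /o/, so it deletes. → [mexoiaouaao].
/jopuhaavuehakiiho/: /h/ occurs between vowels /u/ and /a/, so it deletes. /h/ occurs between vowels /e/ and /a/, so it deletes. /h/ occurs between vowels /i/ and /o/, so it deletes. → [jopuaavueakiio].

sudmuiui, mexoiaouaao, jopuaavueakiio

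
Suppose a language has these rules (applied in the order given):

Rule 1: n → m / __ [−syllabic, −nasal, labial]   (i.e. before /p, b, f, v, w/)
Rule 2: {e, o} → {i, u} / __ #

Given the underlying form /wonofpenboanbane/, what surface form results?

Rule 1 (nasal place assimilation): /n/ precedes the labial consonant /b/, so it assimilates in place to [m]. /n/ precedes the labial consonant /b/, so it assimilates in place to [m]. /wonofpenboanbane/ → wonofpemboambane.
Rule 2 (final vowel raising): /e/ is a mid vowel in word-final position, so it raises to [i]. /wonofpemboambane/ → wonofpemboambani.

wonofpemboambani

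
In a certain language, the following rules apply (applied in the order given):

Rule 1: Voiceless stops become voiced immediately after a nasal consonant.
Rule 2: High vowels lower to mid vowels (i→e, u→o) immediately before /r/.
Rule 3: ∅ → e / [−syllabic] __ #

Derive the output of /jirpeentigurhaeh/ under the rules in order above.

jerpeendigorhaehe

Rule 1 (post-nasal voicing): /t/ is a voiceless stop immediately after the nasal /n/, so it voices to [d]. /jirpeentigurhaeh/ → jirpeendigurhaeh.
Rule 2 (pre-rhotic lowering): /i/ is a high vowel immediately before /r/, so it lowers to [e]. /u/ is a high vowel immediately before /r/, so it lowers to [o]. /jirpeendigurhaeh/ → jerpeendigorhaeh.
Rule 3 (final e-epenthesis): the form ends in the consonant /h/, so [e] is inserted word-finally. /jerpeendigorhaeh/ → jerpeendigorhaehe.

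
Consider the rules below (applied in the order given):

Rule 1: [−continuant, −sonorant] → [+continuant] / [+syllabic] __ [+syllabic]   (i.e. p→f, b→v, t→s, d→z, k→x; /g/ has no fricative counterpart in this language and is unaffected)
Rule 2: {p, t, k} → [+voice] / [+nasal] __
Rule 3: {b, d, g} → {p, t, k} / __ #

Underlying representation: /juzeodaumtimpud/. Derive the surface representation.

Rule 1 (intervocalic spirantization): /d/ is a stop between vowels /o/ and /a/, so it spirantizes to the fricative [z]. /juzeodaumtimpud/ → juzeozaumtimpud.
Rule 2 (post-nasal voicing): /t/ is a voiceless stop immediately after the nasal /m/, so it voices to [d]. /p/ is a voiceless stop immediately after the nasal /m/, so it voices to [b]. /juzeozaumtimpud/ → juzeozaumdimbud.
Rule 3 (final devoicing): /d/ is a voiced stop in word-final position, so it devoices to [t]. /juzeozaumdimbud/ → juzeozaumdimbut.

juzeozaumdimbut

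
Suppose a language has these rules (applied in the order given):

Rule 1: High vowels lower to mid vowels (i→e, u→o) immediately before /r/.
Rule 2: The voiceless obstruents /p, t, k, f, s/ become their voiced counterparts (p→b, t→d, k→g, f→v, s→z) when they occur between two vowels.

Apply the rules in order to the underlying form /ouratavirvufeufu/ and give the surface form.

ooradavervuveuvu

Rule 1 (pre-rhotic lowering): /u/ is a high vowel immediately before /r/, so it lowers to [o]. /i/ is a high vowel immediately before /r/, so it lowers to [e]. /ouratavirvufeufu/ → ooratavervufeufu.
Rule 2 (intervocalic voicing): /t/ is a voiceless obstruent between vowels /a/ and /a/, so it voices to [d]. /f/ is a voiceless obstruent between vowels /u/ and /e/, so it voices to [v]. /f/ is a voiceless obstruent between vowels /u/ and /u/, so it voices to [v]. /ooratavervufeufu/ → ooradavervuveuvu.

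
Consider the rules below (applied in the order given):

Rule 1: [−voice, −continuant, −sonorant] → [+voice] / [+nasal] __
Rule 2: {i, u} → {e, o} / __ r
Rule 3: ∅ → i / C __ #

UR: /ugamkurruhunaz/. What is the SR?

Rule 1 (post-nasal voicing): /k/ is a voiceless stop immediately after the nasal /m/, so it voices to [g]. /ugamkurruhunaz/ → ugamgurruhunaz.
Rule 2 (pre-rhotic lowering): /u/ is a high vowel immediately before /r/, so it lowers to [o]. /ugamgurruhunaz/ → ugamgorruhunaz.
Rule 3 (final i-epenthesis): the form ends in the consonant /z/, so [i] is inserted word-finally. /ugamgorruhunaz/ → ugamgorruhunazi.

ugamgorruhunazi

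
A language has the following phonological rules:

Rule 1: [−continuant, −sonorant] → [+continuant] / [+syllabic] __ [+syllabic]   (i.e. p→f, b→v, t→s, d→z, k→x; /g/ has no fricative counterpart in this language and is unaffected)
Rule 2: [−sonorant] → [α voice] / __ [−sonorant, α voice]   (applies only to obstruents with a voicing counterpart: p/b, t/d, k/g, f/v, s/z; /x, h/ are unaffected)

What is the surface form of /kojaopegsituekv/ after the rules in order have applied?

kojaofeksisuegv

Rule 1 (intervocalic spirantization): /p/ is a stop between vowels /o/ and /e/, so it spirantizes to the fricative [f]. /t/ is a stop between vowels /i/ and /u/, so it spirantizes to the fricative [s]. /kojaopegsituekv/ → kojaofegsisuekv.
Rule 2 (regressive voicing assimilation): /g/ precedes the voiceless obstruent /s/, so it devoices to [k] by assimilation. /k/ precedes the voiced obstruent /v/, so it voices to [g] by assimilation. /kojaofegsisuekv/ → kojaofeksisuegv.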